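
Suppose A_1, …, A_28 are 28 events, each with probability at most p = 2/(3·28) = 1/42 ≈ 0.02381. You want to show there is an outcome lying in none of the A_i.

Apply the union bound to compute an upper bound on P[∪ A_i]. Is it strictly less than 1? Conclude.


Union bound: P[∪_{i=1}^{28} A_i] ≤ Σ_i P[A_i] ≤ 28·p = 28·(1/42) = 2/3.
Numerically: 2/3 ≈ 0.66667.
Is 2/3 < 1? YES.
Since P[∪ A_i] ≤ 2/3 < 1, the complement has P[∩ A_i^c] ≥ 1 − 2/3 = 1/3 > 0, so some outcome avoids every A_i.

28·p = 2/3 ≈ 0.66667; existence CERTIFIED by the union bound.


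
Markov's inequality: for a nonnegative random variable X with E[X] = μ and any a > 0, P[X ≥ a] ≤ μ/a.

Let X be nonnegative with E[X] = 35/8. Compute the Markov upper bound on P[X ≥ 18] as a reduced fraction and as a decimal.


μ = E[X] = 35/8, a = 18.
Markov: P[X ≥ 18] ≤ μ/a = (35/8)/18 = 35/144.
Numerically: ≈ 0.243.
(Since a = 18 > μ = 4.375, the bound 35/144 is < 1 and informative.)

P[X ≥ 18] ≤ 35/144 ≈ 0.243.


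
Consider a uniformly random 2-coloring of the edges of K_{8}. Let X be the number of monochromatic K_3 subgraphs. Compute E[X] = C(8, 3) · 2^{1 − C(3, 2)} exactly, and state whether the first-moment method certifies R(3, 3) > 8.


E[X] = C(8, 3) · 2^{1 − 3} = 56 · 2^{−2} = 56/4.
As a reduced fraction: E[X] = 14 ≈ 14.00000.
Is E[X] < 1? NO.
Since E[X] ≥ 1, the first-moment bound is inconclusive at n = 8; it does NOT by itself certify R(3, 3) > 8.

E[X] = 14 ≈ 14.00000; E[X] ≥ 1; first-moment method inconclusive here.


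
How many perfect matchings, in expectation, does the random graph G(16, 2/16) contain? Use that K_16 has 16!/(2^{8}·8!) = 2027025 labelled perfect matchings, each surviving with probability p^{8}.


K_16 has 16!/(2^{8}·8!) = 2027025 labelled perfect matchings.
For each such perfect matching H, let X_H = 1 if all 8 edges of H are present in G. Then P[X_H = 1] = p^{8} = (1/8)^{8} = 1/16777216.
By linearity: E[X] = Σ_H E[X_H] = 2027025 · p^{8} = 2027025 · 1/16777216 = 2027025/16777216.
Numerically: E[X] ≈ 0.121.

E[X] = 2027025 · (1/8)^{8} = 2027025/16777216 ≈ 0.121.


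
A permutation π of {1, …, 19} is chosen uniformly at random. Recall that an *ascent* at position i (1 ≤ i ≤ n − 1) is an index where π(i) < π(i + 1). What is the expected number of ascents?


Write X = Σ X_I over i = 1, …, 18, with X_I the indicator of one ascent.
There are 18 indicators.
For each fixed i, the pair (π(i), π(i+1)) is a uniformly random ordered pair of distinct values from {1, …, 19}; by symmetry P[π(i) < π(i+1)] = 1/2.
By linearity: E[X] = 18 · (1/2) = (19 − 1) · (1/2) = 9 ≈ 9.000.

E[X] = 9 = 9.000.


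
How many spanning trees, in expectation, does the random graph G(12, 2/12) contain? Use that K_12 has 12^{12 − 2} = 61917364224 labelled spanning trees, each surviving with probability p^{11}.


K_12 has 12^{12 − 2} = 61917364224 labelled spanning trees.
For each such spanning tree H, let X_H = 1 if all 11 edges of H are present in G. Then P[X_H = 1] = p^{11} = (1/6)^{11} = 1/362797056.
Summing the indicators: E[X] = Σ_H E[X_H] = 61917364224 · p^{11} = 61917364224 · 1/362797056 = 512/3.
Numerically: E[X] ≈ 170.67.

E[X] = 61917364224 · (1/6)^{11} = 512/3 ≈ 170.67.


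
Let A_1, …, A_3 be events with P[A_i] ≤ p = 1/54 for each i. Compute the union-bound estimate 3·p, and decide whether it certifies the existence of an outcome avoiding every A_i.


Union bound: P[∪_{i=1}^{3} A_i] ≤ Σ_i P[A_i] ≤ 3·p = 3·(1/54) = 1/18.
Numerically: 1/18 ≈ 0.0556.
Is 1/18 < 1? YES.
Since P[∪ A_i] ≤ 1/18 < 1, the complement has P[∩ A_i^c] ≥ 1 − 1/18 = 17/18 > 0, so some outcome avoids every A_i.

3·p = 1/18 ≈ 0.0556; existence CERTIFIED by the union bound.


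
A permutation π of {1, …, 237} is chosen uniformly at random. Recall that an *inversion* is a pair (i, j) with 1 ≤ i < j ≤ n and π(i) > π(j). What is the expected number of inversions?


Write X = Σ X_I over the C(237, 2) = 27966 pairs i < j, with X_I the indicator of one inversion.
There are 27966 indicators.
For each fixed pair i < j, the values π(i) and π(j) are two distinct elements of {1, …, 237} in uniformly random order; by symmetry P[π(i) > π(j)] = 1/2.
By linearity: E[X] = 27966 · (1/2) = C(237, 2) · (1/2) = 27966/2 = 13983 ≈ 13983.00000.

E[X] = 13983 = 13983.00000.


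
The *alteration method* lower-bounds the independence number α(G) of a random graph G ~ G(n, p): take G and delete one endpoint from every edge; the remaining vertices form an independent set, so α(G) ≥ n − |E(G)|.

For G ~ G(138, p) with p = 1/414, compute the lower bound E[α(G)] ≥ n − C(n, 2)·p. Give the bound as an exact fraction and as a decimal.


E[|E(G)|] = C(138, 2)·p = 9453 · (1/414) = 137/6.
E[α(G)] ≥ n − E[|E(G)|] = 138 − 137/6 = 691/6.
Numerically: ≈ 115.166667.
(This is only a lower bound; the true E[α(G)] may be larger.)

E[α(G)] ≥ 691/6 ≈ 115.166667.


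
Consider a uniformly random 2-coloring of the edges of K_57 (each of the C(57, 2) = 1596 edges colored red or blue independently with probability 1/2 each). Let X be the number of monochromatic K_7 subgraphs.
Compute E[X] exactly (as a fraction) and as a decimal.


Let X = Σ_S X_S over the C(57, 7) = 264385836 subsets S of size 7, where X_S = 1 if the K_7 on S is monochromatic.
For a fixed S, the K_7 on S has C(7, 2) = 21 edges. P[all 21 edges red] = (1/2)^21, and likewise for blue, so P[monochromatic] = 2·(1/2)^21 = 2^{1 − 21} = 1/1048576.
Summing: E[X] = C(57, 7) · 2^{1 − 21} = 264385836 · 1/1048576 = 66096459/262144.
Numerically: E[X] ≈ 252.137981.

E[X] = C(57,7)·2^(1−C(7,2)) = 66096459/262144 ≈ 252.137981.


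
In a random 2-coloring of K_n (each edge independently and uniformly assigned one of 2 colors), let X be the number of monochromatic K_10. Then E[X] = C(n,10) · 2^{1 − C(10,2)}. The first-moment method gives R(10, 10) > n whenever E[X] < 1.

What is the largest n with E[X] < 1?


We need C(n, 10) · 2^{1 − 45} < 1, i.e. C(n, 10) < 2^{45 − 1} = 17592186044416.
Check values of n near the boundary:
  n = 94: C(94, 10) = 9041256841903; 9041256841903 < 17592186044416? YES
  n = 95: C(95, 10) = 10104934117421; 10104934117421 < 17592186044416? YES
  n = 96: C(96, 10) = 11279926456656; 11279926456656 < 17592186044416? YES
  n = 97: C(97, 10) = 12576469727536; 12576469727536 < 17592186044416? YES
  n = 98: C(98, 10) = 14005614014756; 14005614014756 < 17592186044416? YES
  n = 99: C(99, 10) = 15579278510796; 15579278510796 < 17592186044416? YES
  n = 100: C(100, 10) = 17310309456440; 17310309456440 < 17592186044416? YES
  n = 101: C(101, 10) = 19212541264840; 19212541264840 < 17592186044416? NO
The largest n with C(n, 10) < 17592186044416 is n = 100 (where E[X] = 2163788682055/2199023255552 ≈ 0.98398). Hence R(10, 10) > 100, i.e. R(10, 10) ≥ 101.

Largest n = 100; hence R(10, 10) > 100.


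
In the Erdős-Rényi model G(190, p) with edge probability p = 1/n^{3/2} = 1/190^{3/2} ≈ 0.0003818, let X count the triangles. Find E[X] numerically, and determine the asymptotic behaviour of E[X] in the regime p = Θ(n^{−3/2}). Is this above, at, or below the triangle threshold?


Number of potential triangles: C(190, 3) = 1125180.
Each occurs with probability p³ ≈ (0.0003818)³ ≈ 5.566841e-11.
By linearity: E[X] = C(190, 3)·p³ ≈ 1125180 · 5.566841e-11 ≈ 0.0001.
Since α = 3/2 > 1, p = c/n^{3/2} = o(1/n) is below the triangle threshold p ~ 1/n. Asymptotically E[X] ~ (c³/6)·n^{3(1−α)} = (1³/6)·n^{-1.5} → 0, so by Markov's inequality G has no triangles w.h.p.

E[X] ≈ 0.0001; in regime p = Θ(1/n^{3/2}) E[X] tends to 0 (below the triangle threshold p ~ 1/n).


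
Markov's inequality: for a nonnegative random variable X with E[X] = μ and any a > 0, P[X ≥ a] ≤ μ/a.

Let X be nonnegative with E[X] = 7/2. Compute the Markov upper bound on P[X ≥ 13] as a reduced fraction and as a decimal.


μ = E[X] = 7/2, a = 13.
Markov: P[X ≥ 13] ≤ μ/a = (7/2)/13 = 7/26.
Numerically: ≈ 0.2692.
(Since a = 13 > μ = 3.5000, the bound 7/26 is < 1 and informative.)

P[X ≥ 13] ≤ 7/26 ≈ 0.2692.


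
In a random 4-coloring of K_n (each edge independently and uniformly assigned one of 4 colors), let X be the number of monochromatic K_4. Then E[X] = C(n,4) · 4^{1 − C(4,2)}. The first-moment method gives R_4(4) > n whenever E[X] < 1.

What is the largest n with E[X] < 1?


We need C(n, 4) · 4^{1 − 6} < 1, i.e. C(n, 4) < 4^{6 − 1} = 1024.
Check values of n near the boundary:
  n = 13: C(13, 4) = 715; 715 < 1024? YES
  n = 14: C(14, 4) = 1001; 1001 < 1024? YES
  n = 15: C(15, 4) = 1365; 1365 < 1024? NO
The largest n with C(n, 4) < 1024 is n = 14 (where E[X] = 1001/1024 ≈ 0.9775391). Hence R_4(4) > 14, i.e. R_4(4) ≥ 15.

Largest n = 14; hence R_4(4) > 14.


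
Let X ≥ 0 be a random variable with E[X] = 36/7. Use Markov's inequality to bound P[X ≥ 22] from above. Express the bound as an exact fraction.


μ = E[X] = 36/7, a = 22.
Markov: P[X ≥ 22] ≤ μ/a = (36/7)/22 = 18/77.
Numerically: ≈ 0.2338.
(Since a = 22 > μ = 5.1429, the bound 18/77 is < 1 and informative.)

P[X ≥ 22] ≤ 18/77 ≈ 0.2338.


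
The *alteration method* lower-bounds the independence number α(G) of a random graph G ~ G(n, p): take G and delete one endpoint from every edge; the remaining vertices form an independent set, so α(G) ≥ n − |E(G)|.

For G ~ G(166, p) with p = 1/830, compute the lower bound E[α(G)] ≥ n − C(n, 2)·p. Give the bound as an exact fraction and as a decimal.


E[|E(G)|] = C(166, 2)·p = 13695 · (1/830) = 33/2.
E[α(G)] ≥ n − E[|E(G)|] = 166 − 33/2 = 299/2.
Numerically: ≈ 149.5000.
(This is only a lower bound; the true E[α(G)] may be larger.)

E[α(G)] ≥ 299/2 ≈ 149.5000.


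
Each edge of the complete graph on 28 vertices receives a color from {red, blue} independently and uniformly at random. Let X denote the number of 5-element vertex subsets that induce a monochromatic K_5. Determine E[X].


Let X = Σ_S X_S over the C(28, 5) = 98280 subsets S of size 5, where X_S = 1 if the K_5 on S is monochromatic.
For a fixed S, the K_5 on S has C(5, 2) = 10 edges. P[all 10 edges red] = (1/2)^10, and likewise for blue, so P[monochromatic] = 2·(1/2)^10 = 2^{1 − 10} = 1/512.
By linearity of expectation: E[X] = C(28, 5) · 2^{1 − 10} = 98280 · 1/512 = 12285/64.
Numerically: E[X] ≈ 191.953125.

E[X] = C(28,5)·2^(1−C(5,2)) = 12285/64 ≈ 191.953125.


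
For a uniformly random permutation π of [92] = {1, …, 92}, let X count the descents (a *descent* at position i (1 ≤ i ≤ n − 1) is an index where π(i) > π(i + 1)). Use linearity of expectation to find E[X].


Write X = Σ X_I over i = 1, …, 91, with X_I the indicator of one descent.
There are 91 indicators.
For each fixed i, the pair (π(i), π(i+1)) is a uniformly random ordered pair of distinct values from {1, …, 92}; by symmetry P[π(i) > π(i+1)] = 1/2.
By linearity: E[X] = 91 · (1/2) = (92 − 1) · (1/2) = 91/2 ≈ 45.500000.

E[X] = 91/2 = 45.500000.


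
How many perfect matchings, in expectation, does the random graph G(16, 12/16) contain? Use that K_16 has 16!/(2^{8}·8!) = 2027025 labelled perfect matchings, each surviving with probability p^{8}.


K_16 has 16!/(2^{8}·8!) = 2027025 labelled perfect matchings.
For each such perfect matching H, let X_H = 1 if all 8 edges of H are present in G. Then P[X_H = 1] = p^{8} = (3/4)^{8} = 6561/65536.
By linearity of expectation: E[X] = Σ_H E[X_H] = 2027025 · p^{8} = 2027025 · 6561/65536 = 13299311025/65536.
Numerically: E[X] ≈ 202931.

E[X] = 2027025 · (3/4)^{8} = 13299311025/65536 ≈ 202931.


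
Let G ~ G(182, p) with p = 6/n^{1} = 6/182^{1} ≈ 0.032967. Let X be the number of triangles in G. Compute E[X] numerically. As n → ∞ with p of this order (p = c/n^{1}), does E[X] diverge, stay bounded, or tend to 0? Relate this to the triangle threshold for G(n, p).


Number of potential triangles: C(182, 3) = 988260.
Each occurs with probability p³ ≈ (0.032967)³ ≈ 3.58294043e-05.
By linearity: E[X] = C(182, 3)·p³ ≈ 988260 · 3.58294043e-05 ≈ 35.408767.
Here α = 1, so p = 6/n is exactly at the triangle threshold p ~ 1/n. Asymptotically E[X] → c³/6 = 6³/6 = 36 ≈ 36.000000, a bounded constant. In this regime the triangle count is asymptotically Poisson(c³/6).

E[X] ≈ 35.408767; in regime p = Θ(1/n^{1}) E[X] stays bounded (at the triangle threshold p ~ 1/n).


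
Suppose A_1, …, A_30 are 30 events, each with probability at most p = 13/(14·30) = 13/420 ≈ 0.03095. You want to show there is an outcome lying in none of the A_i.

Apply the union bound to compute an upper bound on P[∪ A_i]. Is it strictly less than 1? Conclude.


Union bound: P[∪_{i=1}^{30} A_i] ≤ Σ_i P[A_i] ≤ 30·p = 30·(13/420) = 13/14.
Numerically: 13/14 ≈ 0.92857.
Is 13/14 < 1? YES.
Since P[∪ A_i] ≤ 13/14 < 1, the complement has P[∩ A_i^c] ≥ 1 − 13/14 = 1/14 > 0, so some outcome avoids every A_i.

30·p = 13/14 ≈ 0.92857; existence CERTIFIED by the union bound.


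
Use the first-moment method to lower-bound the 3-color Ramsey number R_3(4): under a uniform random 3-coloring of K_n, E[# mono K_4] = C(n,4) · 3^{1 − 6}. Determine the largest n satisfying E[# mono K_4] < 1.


We need C(n, 4) · 3^{1 − 6} < 1, i.e. C(n, 4) < 3^{6 − 1} = 243.
Check values of n near the boundary:
  n = 7: C(7, 4) = 35; 35 < 243? YES
  n = 8: C(8, 4) = 70; 70 < 243? YES
  n = 9: C(9, 4) = 126; 126 < 243? YES
  n = 10: C(10, 4) = 210; 210 < 243? YES
  n = 11: C(11, 4) = 330; 330 < 243? NO
  n = 12: C(12, 4) = 495; 495 < 243? NO
  n = 13: C(13, 4) = 715; 715 < 243? NO
The largest n with C(n, 4) < 243 is n = 10 (where E[X] = 70/81 ≈ 0.86420). Hence R_3(4) > 10, i.e. R_3(4) ≥ 11.

Largest n = 10; hence R_3(4) > 10.


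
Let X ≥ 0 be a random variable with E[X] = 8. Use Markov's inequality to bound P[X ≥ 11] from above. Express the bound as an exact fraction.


μ = E[X] = 8, a = 11.
Markov: P[X ≥ 11] ≤ μ/a = (8)/11 = 8/11.
Numerically: ≈ 0.7273.
(Since a = 11 > μ = 8.0000, the bound 8/11 is < 1 and informative.)

P[X ≥ 11] ≤ 8/11 ≈ 0.7273.


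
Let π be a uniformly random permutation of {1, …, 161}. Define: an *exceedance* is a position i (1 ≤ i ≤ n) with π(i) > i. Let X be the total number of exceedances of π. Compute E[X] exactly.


Write X = Σ_{i=1}^{161} X_i, where X_i = 1_{π(i) > i}.
For each fixed i, π(i) is uniform over {1, …, 161} (marginal of a uniform permutation), so P[π(i) > i] = (n − i)/n. Summing: Σ_{i=1}^{161} (n − i)/n = (0 + 1 + … + 160)/161 = 161(161 − 1)/(2·161) = (161 − 1)/2.
Hence E[X] = Σ_{i=1}^{161} (161 − i)/161 = 80 ≈ 80.000.

E[X] = 80 = 80.000.


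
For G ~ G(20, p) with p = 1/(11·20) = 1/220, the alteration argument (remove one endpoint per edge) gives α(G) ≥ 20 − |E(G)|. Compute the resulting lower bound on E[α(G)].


E[|E(G)|] = C(20, 2)·p = 190 · (1/220) = 19/22.
E[α(G)] ≥ n − E[|E(G)|] = 20 − 19/22 = 421/22.
Numerically: ≈ 19.13636.
(This is only a lower bound; the true E[α(G)] may be larger.)

E[α(G)] ≥ 421/22 ≈ 19.13636.


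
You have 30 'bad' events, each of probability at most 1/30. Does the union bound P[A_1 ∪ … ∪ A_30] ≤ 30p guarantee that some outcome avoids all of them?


Union bound: P[∪_{i=1}^{30} A_i] ≤ Σ_i P[A_i] ≤ 30·p = 30·(1/30) = 1.
Numerically: 1 ≈ 1.000000.
Is 1 < 1? NO.
Since the bound 1 is ≥ 1, the union bound is uninformative here; it does NOT by itself certify existence.

30·p = 1 ≈ 1.000000; existence NOT certified by the union bound.


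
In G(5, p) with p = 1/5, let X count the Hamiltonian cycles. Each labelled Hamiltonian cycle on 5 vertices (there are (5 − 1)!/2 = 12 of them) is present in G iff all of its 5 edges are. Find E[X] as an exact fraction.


K_5 has (5 − 1)!/2 = 12 labelled Hamiltonian cycles.
For each such Hamiltonian cycle H, let X_H = 1 if all 5 edges of H are present in G. Then P[X_H = 1] = p^{5} = (1/5)^{5} = 1/3125.
By linearity of expectation: E[X] = Σ_H E[X_H] = 12 · p^{5} = 12 · 1/3125 = 12/3125.
Numerically: E[X] ≈ 0.00384.

E[X] = 12 · (1/5)^{5} = 12/3125 ≈ 0.00384.


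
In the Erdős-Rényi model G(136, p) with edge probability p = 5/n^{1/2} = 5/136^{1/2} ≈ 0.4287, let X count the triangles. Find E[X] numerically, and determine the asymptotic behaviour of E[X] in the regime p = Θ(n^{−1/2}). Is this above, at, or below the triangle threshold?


Number of potential triangles: C(136, 3) = 410040.
Each occurs with probability p³ ≈ (0.4287)³ ≈ 7.881369e-02.
By linearity: E[X] = C(136, 3)·p³ ≈ 410040 · 7.881369e-02 ≈ 32316.7646.
Since α = 1/2 < 1, p = c/n^{1/2} ≫ 1/n is above the triangle threshold p ~ 1/n. Asymptotically E[X] ~ (c³/6)·n^{3(1−α)} = (5³/6)·n^{1.5} → ∞; triangles are abundant w.h.p.

E[X] ≈ 32316.7646; in regime p = Θ(1/n^{1/2}) E[X] diverges (above the triangle threshold p ~ 1/n).


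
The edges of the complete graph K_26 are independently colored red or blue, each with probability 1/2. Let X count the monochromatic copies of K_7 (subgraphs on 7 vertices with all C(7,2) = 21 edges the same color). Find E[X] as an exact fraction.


Let X = Σ_S X_S over the C(26, 7) = 657800 subsets S of size 7, where X_S = 1 if the K_7 on S is monochromatic.
For a fixed S, the K_7 on S has C(7, 2) = 21 edges. P[all 21 edges red] = (1/2)^21, and likewise for blue, so P[monochromatic] = 2·(1/2)^21 = 2^{1 − 21} = 1/1048576.
Summing: E[X] = C(26, 7) · 2^{1 − 21} = 657800 · 1/1048576 = 82225/131072.
Numerically: E[X] ≈ 0.6273.

E[X] = C(26,7)·2^(1−C(7,2)) = 82225/131072 ≈ 0.6273.


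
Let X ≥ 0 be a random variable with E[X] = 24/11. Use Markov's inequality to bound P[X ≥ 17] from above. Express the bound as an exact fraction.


μ = E[X] = 24/11, a = 17.
Markov: P[X ≥ 17] ≤ μ/a = (24/11)/17 = 24/187.
Numerically: ≈ 0.128.
(Since a = 17 > μ = 2.182, the bound 24/187 is < 1 and informative.)

P[X ≥ 17] ≤ 24/187 ≈ 0.128.


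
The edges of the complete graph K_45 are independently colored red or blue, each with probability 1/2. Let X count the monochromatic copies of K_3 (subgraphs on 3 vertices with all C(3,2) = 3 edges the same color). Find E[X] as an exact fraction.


Let X = Σ_S X_S over the C(45, 3) = 14190 subsets S of size 3, where X_S = 1 if the K_3 on S is monochromatic.
For a fixed S, the K_3 on S has C(3, 2) = 3 edges. P[all 3 edges red] = (1/2)^3, and likewise for blue, so P[monochromatic] = 2·(1/2)^3 = 2^{1 − 3} = 1/4.
By linearity of expectation: E[X] = C(45, 3) · 2^{1 − 3} = 14190 · 1/4 = 7095/2.
Numerically: E[X] ≈ 3547.5000.

E[X] = C(45,3)·2^(1−C(3,2)) = 7095/2 ≈ 3547.5000.


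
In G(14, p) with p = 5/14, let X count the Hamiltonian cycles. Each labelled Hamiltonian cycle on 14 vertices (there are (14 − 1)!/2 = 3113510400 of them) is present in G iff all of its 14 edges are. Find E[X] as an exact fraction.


K_14 has (14 − 1)!/2 = 3113510400 labelled Hamiltonian cycles.
For each such Hamiltonian cycle H, let X_H = 1 if all 14 edges of H are present in G. Then P[X_H = 1] = p^{14} = (5/14)^{14} = 6103515625/11112006825558016.
By linearity of expectation: E[X] = Σ_H E[X_H] = 3113510400 · p^{14} = 3113510400 · 6103515625/11112006825558016 = 5302276611328125/3100448333024.
Numerically: E[X] ≈ 1710.

E[X] = 3113510400 · (5/14)^{14} = 5302276611328125/3100448333024 ≈ 1710.


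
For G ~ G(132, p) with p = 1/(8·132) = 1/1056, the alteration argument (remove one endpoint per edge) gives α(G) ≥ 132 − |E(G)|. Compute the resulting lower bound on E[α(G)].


E[|E(G)|] = C(132, 2)·p = 8646 · (1/1056) = 131/16.
E[α(G)] ≥ n − E[|E(G)|] = 132 − 131/16 = 1981/16.
Numerically: ≈ 123.81250.
(This is only a lower bound; the true E[α(G)] may be larger.)

E[α(G)] ≥ 1981/16 ≈ 123.81250.


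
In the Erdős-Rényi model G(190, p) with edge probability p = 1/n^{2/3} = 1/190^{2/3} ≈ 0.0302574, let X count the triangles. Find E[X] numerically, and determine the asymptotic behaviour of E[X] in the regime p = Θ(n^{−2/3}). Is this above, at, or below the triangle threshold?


Number of potential triangles: C(190, 3) = 1125180.
Each occurs with probability p³ ≈ (0.0302574)³ ≈ 2.77008310e-05.
By linearity: E[X] = C(190, 3)·p³ ≈ 1125180 · 2.77008310e-05 ≈ 31.168421.
Since α = 2/3 < 1, p = c/n^{2/3} ≫ 1/n is above the triangle threshold p ~ 1/n. Asymptotically E[X] ~ (c³/6)·n^{3(1−α)} = (1³/6)·n^{1} → ∞; triangles are abundant w.h.p.

E[X] ≈ 31.168421; in regime p = Θ(1/n^{2/3}) E[X] diverges (above the triangle threshold p ~ 1/n).


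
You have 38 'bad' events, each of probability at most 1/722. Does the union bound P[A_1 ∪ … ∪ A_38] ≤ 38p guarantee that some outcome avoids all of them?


Union bound: P[∪_{i=1}^{38} A_i] ≤ Σ_i P[A_i] ≤ 38·p = 38·(1/722) = 1/19.
Numerically: 1/19 ≈ 0.0526.
Is 1/19 < 1? YES.
Since P[∪ A_i] ≤ 1/19 < 1, the complement has P[∩ A_i^c] ≥ 1 − 1/19 = 18/19 > 0, so some outcome avoids every A_i.

38·p = 1/19 ≈ 0.0526; existence CERTIFIED by the union bound.


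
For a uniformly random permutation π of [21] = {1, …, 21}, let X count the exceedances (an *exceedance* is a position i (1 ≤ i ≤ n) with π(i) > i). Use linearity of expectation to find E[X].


Write X = Σ_{i=1}^{21} X_i, where X_i = 1_{π(i) > i}.
For each fixed i, π(i) is uniform over {1, …, 21} (marginal of a uniform permutation), so P[π(i) > i] = (n − i)/n. Summing: Σ_{i=1}^{21} (n − i)/n = (0 + 1 + … + 20)/21 = 21(21 − 1)/(2·21) = (21 − 1)/2.
Hence E[X] = Σ_{i=1}^{21} (21 − i)/21 = 10 ≈ 10.00000.

E[X] = 10 = 10.00000.


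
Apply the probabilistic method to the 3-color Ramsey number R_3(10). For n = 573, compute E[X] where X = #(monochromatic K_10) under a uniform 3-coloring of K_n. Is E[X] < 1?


E[X] = C(573, 10) · 3^{1 − 45} = 971597135635805762226 · 3^{−44} = 971597135635805762226/984770902183611232881.
As a reduced fraction: E[X] = 35985079097622435638/36472996377170786403 ≈ 0.9866225.
Is E[X] < 1? YES.
Since E[X] < 1, there exists a 3-coloring of K_{573} with no monochromatic K_10; hence R_3(10) > 573.

E[X] = 35985079097622435638/36472996377170786403 ≈ 0.9866225; E[X] < 1, so R_3(10) > 573.


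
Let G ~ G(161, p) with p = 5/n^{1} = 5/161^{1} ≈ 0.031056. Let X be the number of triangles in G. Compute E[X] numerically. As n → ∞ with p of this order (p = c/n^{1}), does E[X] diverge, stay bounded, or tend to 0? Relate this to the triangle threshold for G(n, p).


Number of potential triangles: C(161, 3) = 682640.
Each occurs with probability p³ ≈ (0.031056)³ ≈ 2.9952452e-05.
By linearity: E[X] = C(161, 3)·p³ ≈ 682640 · 2.9952452e-05 ≈ 20.44674.
Here α = 1, so p = 5/n is exactly at the triangle threshold p ~ 1/n. Asymptotically E[X] → c³/6 = 5³/6 = 125/6 ≈ 20.83333, a bounded constant. In this regime the triangle count is asymptotically Poisson(c³/6).

E[X] ≈ 20.44674; in regime p = Θ(1/n^{1}) E[X] stays bounded (at the triangle threshold p ~ 1/n).


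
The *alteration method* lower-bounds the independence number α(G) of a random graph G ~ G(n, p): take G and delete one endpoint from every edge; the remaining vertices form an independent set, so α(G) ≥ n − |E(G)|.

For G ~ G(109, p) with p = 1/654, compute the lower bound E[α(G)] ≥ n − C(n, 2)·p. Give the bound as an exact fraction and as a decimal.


E[|E(G)|] = C(109, 2)·p = 5886 · (1/654) = 9.
E[α(G)] ≥ n − E[|E(G)|] = 109 − 9 = 100.
Numerically: ≈ 100.000000.
(This is only a lower bound; the true E[α(G)] may be larger.)

E[α(G)] ≥ 100 ≈ 100.000000.


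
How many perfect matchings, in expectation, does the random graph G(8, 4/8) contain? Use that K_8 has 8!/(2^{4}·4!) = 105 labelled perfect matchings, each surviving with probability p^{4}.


K_8 has 8!/(2^{4}·4!) = 105 labelled perfect matchings.
For each such perfect matching H, let X_H = 1 if all 4 edges of H are present in G. Then P[X_H = 1] = p^{4} = (1/2)^{4} = 1/16.
By linearity: E[X] = Σ_H E[X_H] = 105 · p^{4} = 105 · 1/16 = 105/16.
Numerically: E[X] ≈ 6.56.

E[X] = 105 · (1/2)^{4} = 105/16 ≈ 6.56.


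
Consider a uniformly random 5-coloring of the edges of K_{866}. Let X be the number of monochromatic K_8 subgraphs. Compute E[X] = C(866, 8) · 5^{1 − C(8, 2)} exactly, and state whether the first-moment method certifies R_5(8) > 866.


E[X] = C(866, 8) · 5^{1 − 28} = 7595214554331451620 · 5^{−27} = 7595214554331451620/7450580596923828125.
As a reduced fraction: E[X] = 1519042910866290324/1490116119384765625 ≈ 1.0194.
Is E[X] < 1? NO.
Since E[X] ≥ 1, the first-moment bound is inconclusive at n = 866; it does NOT by itself certify R_5(8) > 866.

E[X] = 1519042910866290324/1490116119384765625 ≈ 1.0194; E[X] ≥ 1; first-moment method inconclusive here.


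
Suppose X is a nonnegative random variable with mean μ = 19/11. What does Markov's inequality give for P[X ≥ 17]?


μ = E[X] = 19/11, a = 17.
Markov: P[X ≥ 17] ≤ μ/a = (19/11)/17 = 19/187.
Numerically: ≈ 0.102.
(Since a = 17 > μ = 1.727, the bound 19/187 is < 1 and informative.)

P[X ≥ 17] ≤ 19/187 ≈ 0.102.


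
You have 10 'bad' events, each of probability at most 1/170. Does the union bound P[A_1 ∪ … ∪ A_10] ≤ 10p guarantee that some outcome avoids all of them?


Union bound: P[∪_{i=1}^{10} A_i] ≤ Σ_i P[A_i] ≤ 10·p = 10·(1/170) = 1/17.
Numerically: 1/17 ≈ 0.0588.
Is 1/17 < 1? YES.
Since P[∪ A_i] ≤ 1/17 < 1, the complement has P[∩ A_i^c] ≥ 1 − 1/17 = 16/17 > 0, so some outcome avoids every A_i.

10·p = 1/17 ≈ 0.0588; existence CERTIFIED by the union bound.


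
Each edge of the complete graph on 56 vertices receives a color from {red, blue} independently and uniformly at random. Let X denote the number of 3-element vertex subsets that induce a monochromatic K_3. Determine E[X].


Let X = Σ_S X_S over the C(56, 3) = 27720 subsets S of size 3, where X_S = 1 if the K_3 on S is monochromatic.
For a fixed S, the K_3 on S has C(3, 2) = 3 edges. P[all 3 edges red] = (1/2)^3, and likewise for blue, so P[monochromatic] = 2·(1/2)^3 = 2^{1 − 3} = 1/4.
Summing: E[X] = C(56, 3) · 2^{1 − 3} = 27720 · 1/4 = 6930.
Numerically: E[X] ≈ 6930.00000.

E[X] = C(56,3)·2^(1−C(3,2)) = 6930 ≈ 6930.00000.


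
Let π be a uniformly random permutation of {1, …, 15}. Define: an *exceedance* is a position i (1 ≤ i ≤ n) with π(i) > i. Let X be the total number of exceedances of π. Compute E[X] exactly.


Write X = Σ_{i=1}^{15} X_i, where X_i = 1_{π(i) > i}.
For each fixed i, π(i) is uniform over {1, …, 15} (marginal of a uniform permutation), so P[π(i) > i] = (n − i)/n. Summing: Σ_{i=1}^{15} (n − i)/n = (0 + 1 + … + 14)/15 = 15(15 − 1)/(2·15) = (15 − 1)/2.
Hence E[X] = Σ_{i=1}^{15} (15 − i)/15 = 7 ≈ 7.000.

E[X] = 7 = 7.000.


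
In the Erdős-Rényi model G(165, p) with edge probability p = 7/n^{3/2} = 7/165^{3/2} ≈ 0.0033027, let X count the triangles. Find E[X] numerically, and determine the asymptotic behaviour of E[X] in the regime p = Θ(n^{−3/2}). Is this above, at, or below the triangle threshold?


Number of potential triangles: C(165, 3) = 735130.
Each occurs with probability p³ ≈ (0.0033027)³ ≈ 3.6026027e-08.
By linearity: E[X] = C(165, 3)·p³ ≈ 735130 · 3.6026027e-08 ≈ 0.02648.
Since α = 3/2 > 1, p = c/n^{3/2} = o(1/n) is below the triangle threshold p ~ 1/n. Asymptotically E[X] ~ (c³/6)·n^{3(1−α)} = (7³/6)·n^{-1.5} → 0, so by Markov's inequality G has no triangles w.h.p.

E[X] ≈ 0.02648; in regime p = Θ(1/n^{3/2}) E[X] tends to 0 (below the triangle threshold p ~ 1/n).


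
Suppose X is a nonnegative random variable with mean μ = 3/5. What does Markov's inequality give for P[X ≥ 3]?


μ = E[X] = 3/5, a = 3.
Markov: P[X ≥ 3] ≤ μ/a = (3/5)/3 = 1/5.
Numerically: ≈ 0.20000.
(Since a = 3 > μ = 0.60000, the bound 1/5 is < 1 and informative.)

P[X ≥ 3] ≤ 1/5 ≈ 0.20000.


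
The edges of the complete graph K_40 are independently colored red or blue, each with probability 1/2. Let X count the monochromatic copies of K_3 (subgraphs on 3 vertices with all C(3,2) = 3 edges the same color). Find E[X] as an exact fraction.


Let X = Σ_S X_S over the C(40, 3) = 9880 subsets S of size 3, where X_S = 1 if the K_3 on S is monochromatic.
For a fixed S, the K_3 on S has C(3, 2) = 3 edges. P[all 3 edges red] = (1/2)^3, and likewise for blue, so P[monochromatic] = 2·(1/2)^3 = 2^{1 − 3} = 1/4.
By linearity of expectation: E[X] = C(40, 3) · 2^{1 − 3} = 9880 · 1/4 = 2470.
Numerically: E[X] ≈ 2470.000.

E[X] = C(40,3)·2^(1−C(3,2)) = 2470 ≈ 2470.000.


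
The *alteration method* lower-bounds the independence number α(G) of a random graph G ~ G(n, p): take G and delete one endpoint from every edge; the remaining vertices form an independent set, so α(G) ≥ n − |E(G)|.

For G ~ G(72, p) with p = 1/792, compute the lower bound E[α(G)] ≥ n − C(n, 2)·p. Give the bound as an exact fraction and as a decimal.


E[|E(G)|] = C(72, 2)·p = 2556 · (1/792) = 71/22.
E[α(G)] ≥ n − E[|E(G)|] = 72 − 71/22 = 1513/22.
Numerically: ≈ 68.7727.
(This is only a lower bound; the true E[α(G)] may be larger.)

E[α(G)] ≥ 1513/22 ≈ 68.7727.


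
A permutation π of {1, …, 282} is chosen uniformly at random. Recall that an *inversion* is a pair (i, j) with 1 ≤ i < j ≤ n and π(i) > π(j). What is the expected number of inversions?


Write X = Σ X_I over the C(282, 2) = 39621 pairs i < j, with X_I the indicator of one inversion.
There are 39621 indicators.
For each fixed pair i < j, the values π(i) and π(j) are two distinct elements of {1, …, 282} in uniformly random order; by symmetry P[π(i) > π(j)] = 1/2.
By linearity: E[X] = 39621 · (1/2) = C(282, 2) · (1/2) = 39621/2 = 39621/2 ≈ 19810.5000.

E[X] = 39621/2 = 19810.5000.


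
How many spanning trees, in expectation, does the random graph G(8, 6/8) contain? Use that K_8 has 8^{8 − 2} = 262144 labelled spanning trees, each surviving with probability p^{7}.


K_8 has 8^{8 − 2} = 262144 labelled spanning trees.
For each such spanning tree H, let X_H = 1 if all 7 edges of H are present in G. Then P[X_H = 1] = p^{7} = (3/4)^{7} = 2187/16384.
By linearity of expectation: E[X] = Σ_H E[X_H] = 262144 · p^{7} = 262144 · 2187/16384 = 34992.
Numerically: E[X] ≈ 34992.

E[X] = 262144 · (3/4)^{7} = 34992 ≈ 34992.


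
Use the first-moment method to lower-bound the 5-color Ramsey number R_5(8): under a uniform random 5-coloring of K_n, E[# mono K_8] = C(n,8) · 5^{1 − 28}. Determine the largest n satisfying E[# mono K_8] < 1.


We need C(n, 8) · 5^{1 − 28} < 1, i.e. C(n, 8) < 5^{28 − 1} = 7450580596923828125.
Check values of n near the boundary:
  n = 861: C(861, 8) = 7250034996615275865; 7250034996615275865 < 7450580596923828125? YES
  n = 862: C(862, 8) = 7317951015318931845; 7317951015318931845 < 7450580596923828125? YES
  n = 863: C(863, 8) = 7386423071602617757; 7386423071602617757 < 7450580596923828125? YES
  n = 864: C(864, 8) = 7455455062926006708; 7455455062926006708 < 7450580596923828125? NO
  n = 865: C(865, 8) = 7525050909487743060; 7525050909487743060 < 7450580596923828125? NO
  n = 866: C(866, 8) = 7595214554331451620; 7595214554331451620 < 7450580596923828125? NO
The largest n with C(n, 8) < 7450580596923828125 is n = 863 (where E[X] = 7386423071602617757/7450580596923828125 ≈ 0.991389). Hence R_5(8) > 863, i.e. R_5(8) ≥ 864.

Largest n = 863; hence R_5(8) > 863.


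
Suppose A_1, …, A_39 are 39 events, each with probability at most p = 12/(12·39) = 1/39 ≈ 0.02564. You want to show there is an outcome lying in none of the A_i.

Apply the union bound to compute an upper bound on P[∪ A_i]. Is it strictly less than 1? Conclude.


Union bound: P[∪_{i=1}^{39} A_i] ≤ Σ_i P[A_i] ≤ 39·p = 39·(1/39) = 1.
Numerically: 1 ≈ 1.00000.
Is 1 < 1? NO.
Since the bound 1 is ≥ 1, the union bound is uninformative here; it does NOT by itself certify existence.

39·p = 1 ≈ 1.00000; existence NOT certified by the union bound.


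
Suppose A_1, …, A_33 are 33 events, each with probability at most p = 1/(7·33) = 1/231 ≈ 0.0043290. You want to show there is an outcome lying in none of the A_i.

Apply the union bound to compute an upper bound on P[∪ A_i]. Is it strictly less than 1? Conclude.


Union bound: P[∪_{i=1}^{33} A_i] ≤ Σ_i P[A_i] ≤ 33·p = 33·(1/231) = 1/7.
Numerically: 1/7 ≈ 0.1428571.
Is 1/7 < 1? YES.
Since P[∪ A_i] ≤ 1/7 < 1, the complement has P[∩ A_i^c] ≥ 1 − 1/7 = 6/7 > 0, so some outcome avoids every A_i.

33·p = 1/7 ≈ 0.1428571; existence CERTIFIED by the union bound.


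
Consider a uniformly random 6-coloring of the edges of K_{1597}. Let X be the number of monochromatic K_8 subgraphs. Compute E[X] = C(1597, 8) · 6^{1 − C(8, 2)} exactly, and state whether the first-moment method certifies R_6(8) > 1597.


E[X] = C(1597, 8) · 6^{1 − 28} = 1031080153060953275445 · 6^{−27} = 1031080153060953275445/1023490369077469249536.
As a reduced fraction: E[X] = 38188153817072343535/37907050706572935168 ≈ 1.007.
Is E[X] < 1? NO.
Since E[X] ≥ 1, the first-moment bound is inconclusive at n = 1597; it does NOT by itself certify R_6(8) > 1597.

E[X] = 38188153817072343535/37907050706572935168 ≈ 1.007; E[X] ≥ 1; first-moment method inconclusive here.


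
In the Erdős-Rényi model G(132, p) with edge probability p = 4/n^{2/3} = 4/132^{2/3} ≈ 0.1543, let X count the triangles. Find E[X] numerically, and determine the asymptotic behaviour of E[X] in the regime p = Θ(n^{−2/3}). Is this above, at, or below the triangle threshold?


Number of potential triangles: C(132, 3) = 374660.
Each occurs with probability p³ ≈ (0.1543)³ ≈ 3.673095e-03.
By linearity: E[X] = C(132, 3)·p³ ≈ 374660 · 3.673095e-03 ≈ 1376.1616.
Since α = 2/3 < 1, p = c/n^{2/3} ≫ 1/n is above the triangle threshold p ~ 1/n. Asymptotically E[X] ~ (c³/6)·n^{3(1−α)} = (4³/6)·n^{1} → ∞; triangles are abundant w.h.p.

E[X] ≈ 1376.1616; in regime p = Θ(1/n^{2/3}) E[X] diverges (above the triangle threshold p ~ 1/n).


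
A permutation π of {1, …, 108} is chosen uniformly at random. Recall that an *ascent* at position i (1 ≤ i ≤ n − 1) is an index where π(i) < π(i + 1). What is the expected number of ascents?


Write X = Σ X_I over i = 1, …, 107, with X_I the indicator of one ascent.
There are 107 indicators.
For each fixed i, the pair (π(i), π(i+1)) is a uniformly random ordered pair of distinct values from {1, …, 108}; by symmetry P[π(i) < π(i+1)] = 1/2.
By linearity: E[X] = 107 · (1/2) = (108 − 1) · (1/2) = 107/2 ≈ 53.500000.

E[X] = 107/2 = 53.500000.


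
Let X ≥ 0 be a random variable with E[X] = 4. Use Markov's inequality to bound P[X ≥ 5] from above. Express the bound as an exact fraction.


μ = E[X] = 4, a = 5.
Markov: P[X ≥ 5] ≤ μ/a = (4)/5 = 4/5.
Numerically: ≈ 0.8000.
(Since a = 5 > μ = 4.0000, the bound 4/5 is < 1 and informative.)

P[X ≥ 5] ≤ 4/5 ≈ 0.8000.


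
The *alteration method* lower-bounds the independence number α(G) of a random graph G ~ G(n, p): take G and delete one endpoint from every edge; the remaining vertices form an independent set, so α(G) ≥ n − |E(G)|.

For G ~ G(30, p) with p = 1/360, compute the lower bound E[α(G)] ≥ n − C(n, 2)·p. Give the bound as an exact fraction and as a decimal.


E[|E(G)|] = C(30, 2)·p = 435 · (1/360) = 29/24.
E[α(G)] ≥ n − E[|E(G)|] = 30 − 29/24 = 691/24.
Numerically: ≈ 28.79167.
(This is only a lower bound; the true E[α(G)] may be larger.)

E[α(G)] ≥ 691/24 ≈ 28.79167.


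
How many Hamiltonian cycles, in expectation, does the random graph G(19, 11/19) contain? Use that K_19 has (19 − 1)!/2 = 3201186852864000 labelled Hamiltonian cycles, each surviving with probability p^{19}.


K_19 has (19 − 1)!/2 = 3201186852864000 labelled Hamiltonian cycles.
For each such Hamiltonian cycle H, let X_H = 1 if all 19 edges of H are present in G. Then P[X_H = 1] = p^{19} = (11/19)^{19} = 61159090448414546291/1978419655660313589123979.
Summing the indicators: E[X] = Σ_H E[X_H] = 3201186852864000 · p^{19} = 3201186852864000 · 61159090448414546291/1978419655660313589123979 = 195781676276584883979724733927424000/1978419655660313589123979.
Numerically: E[X] ≈ 9.9e+10.

E[X] = 3201186852864000 · (11/19)^{19} = 195781676276584883979724733927424000/1978419655660313589123979 ≈ 9.9e+10.


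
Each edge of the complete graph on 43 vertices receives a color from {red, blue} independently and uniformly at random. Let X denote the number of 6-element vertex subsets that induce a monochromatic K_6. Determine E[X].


Let X = Σ_S X_S over the C(43, 6) = 6096454 subsets S of size 6, where X_S = 1 if the K_6 on S is monochromatic.
For a fixed S, the K_6 on S has C(6, 2) = 15 edges. P[all 15 edges red] = (1/2)^15, and likewise for blue, so P[monochromatic] = 2·(1/2)^15 = 2^{1 − 15} = 1/16384.
By linearity: E[X] = C(43, 6) · 2^{1 − 15} = 6096454 · 1/16384 = 3048227/8192.
Numerically: E[X] ≈ 372.09802.

E[X] = C(43,6)·2^(1−C(6,2)) = 3048227/8192 ≈ 372.09802.


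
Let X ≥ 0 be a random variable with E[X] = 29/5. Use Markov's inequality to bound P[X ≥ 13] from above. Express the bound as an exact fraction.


μ = E[X] = 29/5, a = 13.
Markov: P[X ≥ 13] ≤ μ/a = (29/5)/13 = 29/65.
Numerically: ≈ 0.44615.
(Since a = 13 > μ = 5.80000, the bound 29/65 is < 1 and informative.)

P[X ≥ 13] ≤ 29/65 ≈ 0.44615.


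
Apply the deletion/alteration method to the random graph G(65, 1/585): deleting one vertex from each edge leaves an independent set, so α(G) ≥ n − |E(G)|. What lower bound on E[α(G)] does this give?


E[|E(G)|] = C(65, 2)·p = 2080 · (1/585) = 32/9.
E[α(G)] ≥ n − E[|E(G)|] = 65 − 32/9 = 553/9.
Numerically: ≈ 61.444444.
(This is only a lower bound; the true E[α(G)] may be larger.)

E[α(G)] ≥ 553/9 ≈ 61.444444.


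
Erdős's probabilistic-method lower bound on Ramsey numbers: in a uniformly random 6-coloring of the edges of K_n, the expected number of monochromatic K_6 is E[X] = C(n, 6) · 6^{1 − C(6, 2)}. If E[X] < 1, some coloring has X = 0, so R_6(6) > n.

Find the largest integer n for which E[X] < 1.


We need C(n, 6) · 6^{1 − 15} < 1, i.e. C(n, 6) < 6^{15 − 1} = 78364164096.
Check values of n near the boundary:
  n = 197: C(197, 6) = 75176946208; 75176946208 < 78364164096? YES
  n = 198: C(198, 6) = 77526225777; 77526225777 < 78364164096? YES
  n = 199: C(199, 6) = 79936367511; 79936367511 < 78364164096? NO
  n = 200: C(200, 6) = 82408626300; 82408626300 < 78364164096? NO
  n = 201: C(201, 6) = 84944276340; 84944276340 < 78364164096? NO
The largest n with C(n, 6) < 78364164096 is n = 198 (where E[X] = 25842075259/26121388032 ≈ 0.98931). Hence R_6(6) > 198, i.e. R_6(6) ≥ 199.

Largest n = 198; hence R_6(6) > 198.


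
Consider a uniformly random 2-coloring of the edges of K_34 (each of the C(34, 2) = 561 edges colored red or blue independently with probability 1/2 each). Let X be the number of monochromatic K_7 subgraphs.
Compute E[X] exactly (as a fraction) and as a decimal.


Let X = Σ_S X_S over the C(34, 7) = 5379616 subsets S of size 7, where X_S = 1 if the K_7 on S is monochromatic.
For a fixed S, the K_7 on S has C(7, 2) = 21 edges. P[all 21 edges red] = (1/2)^21, and likewise for blue, so P[monochromatic] = 2·(1/2)^21 = 2^{1 − 21} = 1/1048576.
Summing: E[X] = C(34, 7) · 2^{1 − 21} = 5379616 · 1/1048576 = 168113/32768.
Numerically: E[X] ≈ 5.130.

E[X] = C(34,7)·2^(1−C(7,2)) = 168113/32768 ≈ 5.130.


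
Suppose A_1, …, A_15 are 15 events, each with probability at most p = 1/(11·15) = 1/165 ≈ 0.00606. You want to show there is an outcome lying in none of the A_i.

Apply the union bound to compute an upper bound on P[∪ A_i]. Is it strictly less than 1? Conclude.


Union bound: P[∪_{i=1}^{15} A_i] ≤ Σ_i P[A_i] ≤ 15·p = 15·(1/165) = 1/11.
Numerically: 1/11 ≈ 0.09091.
Is 1/11 < 1? YES.
Since P[∪ A_i] ≤ 1/11 < 1, the complement has P[∩ A_i^c] ≥ 1 − 1/11 = 10/11 > 0, so some outcome avoids every A_i.

15·p = 1/11 ≈ 0.09091; existence CERTIFIED by the union bound.
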